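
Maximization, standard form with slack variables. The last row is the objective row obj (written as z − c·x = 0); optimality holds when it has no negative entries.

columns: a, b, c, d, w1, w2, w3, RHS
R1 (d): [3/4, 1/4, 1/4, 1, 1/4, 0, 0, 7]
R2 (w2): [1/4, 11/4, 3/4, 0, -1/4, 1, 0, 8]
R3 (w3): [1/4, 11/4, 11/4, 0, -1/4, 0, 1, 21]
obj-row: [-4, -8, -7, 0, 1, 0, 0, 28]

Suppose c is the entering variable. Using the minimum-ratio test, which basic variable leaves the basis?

w3

Column c entries and ratios — d: 7/(1/4) = 28; w2: 8/(3/4) = 32/3; w3: 21/(11/4) = 84/11.
Smallest ratio is 84/11 in the row of w3, so w3 leaves.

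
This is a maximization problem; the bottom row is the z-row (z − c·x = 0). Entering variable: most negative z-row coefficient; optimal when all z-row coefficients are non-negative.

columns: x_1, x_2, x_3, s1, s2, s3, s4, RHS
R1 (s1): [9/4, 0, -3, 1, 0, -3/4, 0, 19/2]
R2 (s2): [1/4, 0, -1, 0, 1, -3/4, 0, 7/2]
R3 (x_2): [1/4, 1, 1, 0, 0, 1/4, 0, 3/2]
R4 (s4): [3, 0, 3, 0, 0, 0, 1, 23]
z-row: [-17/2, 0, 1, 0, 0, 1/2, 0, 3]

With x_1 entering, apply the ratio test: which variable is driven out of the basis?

Column x_1 entries and ratios — s1: (19/2)/(9/4) = 38/9; s2: (7/2)/(1/4) = 14; x_2: (3/2)/(1/4) = 6; s4: 23/3 = 23/3.
Smallest ratio is 38/9 in the row of s1, so s1 leaves.

s1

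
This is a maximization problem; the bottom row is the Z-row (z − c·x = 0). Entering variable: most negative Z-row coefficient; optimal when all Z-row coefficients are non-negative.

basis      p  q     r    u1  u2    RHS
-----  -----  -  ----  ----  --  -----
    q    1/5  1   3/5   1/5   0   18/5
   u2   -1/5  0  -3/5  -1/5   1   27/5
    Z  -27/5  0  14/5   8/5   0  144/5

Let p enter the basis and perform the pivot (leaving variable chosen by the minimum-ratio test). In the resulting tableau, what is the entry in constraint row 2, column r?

Ratio test on column p — row 1: (18/5)/(1/5) = 18; row 2: entry -1/5 ≤ 0. Minimum is 18 at row 1 (q leaves); pivot element 1/5.
Divide row 1 by 1/5; eliminate column p from the other rows.
Row 2 update in column r: -3/5 − (-1/5)·3 = 0.

0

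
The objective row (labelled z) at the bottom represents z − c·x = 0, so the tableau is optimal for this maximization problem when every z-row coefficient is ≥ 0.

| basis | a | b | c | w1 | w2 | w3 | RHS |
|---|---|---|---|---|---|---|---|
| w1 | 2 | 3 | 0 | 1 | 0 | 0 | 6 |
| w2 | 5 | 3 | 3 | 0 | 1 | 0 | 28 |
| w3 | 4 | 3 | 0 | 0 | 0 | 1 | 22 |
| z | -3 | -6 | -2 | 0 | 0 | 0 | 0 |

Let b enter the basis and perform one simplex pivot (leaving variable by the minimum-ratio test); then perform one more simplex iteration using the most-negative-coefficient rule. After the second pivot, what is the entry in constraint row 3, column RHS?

16

Ratio test on column b — row 1: 6/3 = 2; row 2: 28/3 = 28/3; row 3: 22/3 = 22/3. Minimum is 2 at row 1 (w1 leaves); pivot element 3.
Divide row 1 by 3; eliminate column b from the other rows.
Second iteration: most negative z-row entry is -2 in column c, so c enters.
Ratio test on column c — row 1: entry 0 ≤ 0; row 2: 22/3 = 22/3; row 3: entry 0 ≤ 0. Minimum is 22/3 at row 2 (w2 leaves); pivot element 3.
Divide row 2 by 3; eliminate column c from the other rows.
After both pivots, the entry at constraint row 3, column RHS is 16.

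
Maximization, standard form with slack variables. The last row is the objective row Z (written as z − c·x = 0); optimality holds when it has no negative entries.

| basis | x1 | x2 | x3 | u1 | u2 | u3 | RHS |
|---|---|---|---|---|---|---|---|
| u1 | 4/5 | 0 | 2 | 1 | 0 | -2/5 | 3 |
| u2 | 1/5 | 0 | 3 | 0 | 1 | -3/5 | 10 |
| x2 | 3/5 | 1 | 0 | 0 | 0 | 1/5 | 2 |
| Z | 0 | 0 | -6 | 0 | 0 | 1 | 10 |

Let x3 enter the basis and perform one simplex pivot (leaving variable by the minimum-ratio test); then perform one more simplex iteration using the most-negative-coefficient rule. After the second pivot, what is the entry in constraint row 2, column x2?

0

Ratio test on column x3 — row 1: 3/2 = 3/2; row 2: 10/3 = 10/3; row 3: entry 0 ≤ 0. Minimum is 3/2 at row 1 (u1 leaves); pivot element 2.
Divide row 1 by 2; eliminate column x3 from the other rows.
Second iteration: most negative Z-row entry is -1/5 in column u3, so u3 enters.
Ratio test on column u3 — row 1: entry -1/5 ≤ 0; row 2: entry 0 ≤ 0; row 3: 2/(1/5) = 10. Minimum is 10 at row 3 (x2 leaves); pivot element 1/5.
Divide row 3 by 1/5; eliminate column u3 from the other rows.
After both pivots, the entry at constraint row 2, column x2 is 0.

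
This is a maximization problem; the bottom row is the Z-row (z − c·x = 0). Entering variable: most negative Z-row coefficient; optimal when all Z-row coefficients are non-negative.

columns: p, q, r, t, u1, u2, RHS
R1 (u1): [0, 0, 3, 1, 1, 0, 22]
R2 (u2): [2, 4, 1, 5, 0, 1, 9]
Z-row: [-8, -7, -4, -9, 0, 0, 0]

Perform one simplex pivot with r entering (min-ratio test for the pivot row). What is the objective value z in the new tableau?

Ratio test on column r — row 1: 22/3 = 22/3; row 2: 9/1 = 9. Minimum is 22/3 at row 1 (u1 leaves); pivot element 3.
Pivot on row 1; the Z-row RHS becomes 0 − (-4)·(22/3) = 88/3.

88/3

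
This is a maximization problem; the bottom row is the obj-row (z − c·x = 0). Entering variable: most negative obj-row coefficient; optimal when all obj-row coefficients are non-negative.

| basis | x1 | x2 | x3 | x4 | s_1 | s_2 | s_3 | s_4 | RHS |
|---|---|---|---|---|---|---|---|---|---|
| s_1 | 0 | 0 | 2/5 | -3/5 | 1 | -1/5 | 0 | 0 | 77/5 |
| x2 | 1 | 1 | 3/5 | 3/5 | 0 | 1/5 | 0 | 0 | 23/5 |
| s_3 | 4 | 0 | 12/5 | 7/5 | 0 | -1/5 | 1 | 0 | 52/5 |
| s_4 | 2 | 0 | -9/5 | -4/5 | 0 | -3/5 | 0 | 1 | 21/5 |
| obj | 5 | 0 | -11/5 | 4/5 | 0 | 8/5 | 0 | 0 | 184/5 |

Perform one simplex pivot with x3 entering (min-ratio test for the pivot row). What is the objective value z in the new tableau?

Ratio test on column x3 — row 1: (77/5)/(2/5) = 77/2; row 2: (23/5)/(3/5) = 23/3; row 3: (52/5)/(12/5) = 13/3; row 4: entry -9/5 ≤ 0. Minimum is 13/3 at row 3 (s_3 leaves); pivot element 12/5.
Pivot on row 3; the obj-row RHS becomes 184/5 − (-11/5)·(13/3) = 139/3.

139/3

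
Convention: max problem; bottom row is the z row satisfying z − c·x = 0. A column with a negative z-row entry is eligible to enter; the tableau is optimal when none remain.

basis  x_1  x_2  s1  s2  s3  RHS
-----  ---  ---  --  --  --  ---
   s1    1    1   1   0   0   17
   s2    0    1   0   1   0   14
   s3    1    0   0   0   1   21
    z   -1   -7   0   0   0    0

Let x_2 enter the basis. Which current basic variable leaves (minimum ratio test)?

s2

Column x_2 entries and ratios — s1: 17/1 = 17; s2: 14/1 = 14; s3: 0 ≤ 0, skip.
Smallest ratio is 14 in the row of s2, so s2 leaves.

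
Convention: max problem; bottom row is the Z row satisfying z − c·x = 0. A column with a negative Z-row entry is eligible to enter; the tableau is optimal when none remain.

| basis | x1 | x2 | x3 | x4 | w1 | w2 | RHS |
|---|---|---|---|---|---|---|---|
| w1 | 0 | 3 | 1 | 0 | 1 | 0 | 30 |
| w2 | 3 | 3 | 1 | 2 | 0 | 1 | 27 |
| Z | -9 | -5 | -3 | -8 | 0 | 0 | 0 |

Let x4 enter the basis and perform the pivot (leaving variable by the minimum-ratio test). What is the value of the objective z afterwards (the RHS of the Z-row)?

108

Ratio test on column x4 — row 1: entry 0 ≤ 0; row 2: 27/2 = 27/2. Minimum is 27/2 at row 2 (w2 leaves); pivot element 2.
Pivot on row 2; the Z-row RHS becomes 0 − (-8)·(27/2) = 108.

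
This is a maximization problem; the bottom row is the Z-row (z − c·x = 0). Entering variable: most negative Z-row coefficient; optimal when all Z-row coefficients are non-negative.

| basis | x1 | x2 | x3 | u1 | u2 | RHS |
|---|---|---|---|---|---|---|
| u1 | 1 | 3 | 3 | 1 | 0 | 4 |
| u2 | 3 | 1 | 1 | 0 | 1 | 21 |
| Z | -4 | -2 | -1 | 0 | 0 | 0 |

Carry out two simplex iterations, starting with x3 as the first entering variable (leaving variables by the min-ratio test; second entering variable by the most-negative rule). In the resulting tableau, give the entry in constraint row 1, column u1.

Ratio test on column x3 — row 1: 4/3 = 4/3; row 2: 21/1 = 21. Minimum is 4/3 at row 1 (u1 leaves); pivot element 3.
Divide row 1 by 3; eliminate column x3 from the other rows.
Second iteration: most negative Z-row entry is -11/3 in column x1, so x1 enters.
Ratio test on column x1 — row 1: (4/3)/(1/3) = 4; row 2: (59/3)/(8/3) = 59/8. Minimum is 4 at row 1 (x3 leaves); pivot element 1/3.
Divide row 1 by 1/3; eliminate column x1 from the other rows.
After both pivots, the entry at constraint row 1, column u1 is 1.

1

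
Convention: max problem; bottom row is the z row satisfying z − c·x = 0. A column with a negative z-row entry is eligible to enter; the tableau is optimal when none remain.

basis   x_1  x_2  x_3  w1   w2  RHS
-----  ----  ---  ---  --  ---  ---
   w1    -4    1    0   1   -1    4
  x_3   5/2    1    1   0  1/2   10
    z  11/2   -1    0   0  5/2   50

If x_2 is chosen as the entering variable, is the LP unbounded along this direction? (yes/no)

Column x_2 has positive entries in row(s) 1, 2, so the ratio test bounds it — not unbounded.

no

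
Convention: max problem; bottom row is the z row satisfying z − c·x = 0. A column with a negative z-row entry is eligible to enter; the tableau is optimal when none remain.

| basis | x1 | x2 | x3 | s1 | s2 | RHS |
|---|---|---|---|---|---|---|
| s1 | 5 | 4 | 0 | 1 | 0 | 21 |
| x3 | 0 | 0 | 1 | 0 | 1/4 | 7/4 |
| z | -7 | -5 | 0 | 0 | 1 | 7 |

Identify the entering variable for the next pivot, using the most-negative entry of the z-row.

x1

Negative z-row entries: x1: -7, x2: -5.
The most negative is -7 in column x1, so x1 enters.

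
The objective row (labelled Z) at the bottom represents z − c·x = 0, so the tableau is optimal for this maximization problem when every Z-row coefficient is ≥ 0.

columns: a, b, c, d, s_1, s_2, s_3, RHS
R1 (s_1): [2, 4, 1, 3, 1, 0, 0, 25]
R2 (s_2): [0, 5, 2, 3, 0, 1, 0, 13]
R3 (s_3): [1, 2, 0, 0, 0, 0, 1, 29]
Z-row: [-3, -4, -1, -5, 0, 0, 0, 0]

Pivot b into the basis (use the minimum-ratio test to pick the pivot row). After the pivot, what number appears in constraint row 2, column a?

0

Ratio test on column b — row 1: 25/4 = 25/4; row 2: 13/5 = 13/5; row 3: 29/2 = 29/2. Minimum is 13/5 at row 2 (s_2 leaves); pivot element 5.
Divide row 2 by 5; eliminate column b from the other rows.
In the new row 2, the a entry is the old entry divided by the pivot: 0/5 = 0.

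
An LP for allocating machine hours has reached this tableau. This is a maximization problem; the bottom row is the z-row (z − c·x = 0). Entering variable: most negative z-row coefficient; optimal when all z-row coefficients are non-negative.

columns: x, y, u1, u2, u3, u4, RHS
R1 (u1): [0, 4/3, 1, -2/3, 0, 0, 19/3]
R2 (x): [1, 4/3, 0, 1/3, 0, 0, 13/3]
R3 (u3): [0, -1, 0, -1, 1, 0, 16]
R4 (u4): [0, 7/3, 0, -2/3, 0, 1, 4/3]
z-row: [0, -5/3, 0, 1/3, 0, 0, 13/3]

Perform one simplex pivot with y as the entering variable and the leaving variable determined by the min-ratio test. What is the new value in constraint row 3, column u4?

3/7

Ratio test on column y — row 1: (19/3)/(4/3) = 19/4; row 2: (13/3)/(4/3) = 13/4; row 3: entry -1 ≤ 0; row 4: (4/3)/(7/3) = 4/7. Minimum is 4/7 at row 4 (u4 leaves); pivot element 7/3.
Divide row 4 by 7/3; eliminate column y from the other rows.
Row 3 update in column u4: 0 − (-1)·(3/7) = 3/7.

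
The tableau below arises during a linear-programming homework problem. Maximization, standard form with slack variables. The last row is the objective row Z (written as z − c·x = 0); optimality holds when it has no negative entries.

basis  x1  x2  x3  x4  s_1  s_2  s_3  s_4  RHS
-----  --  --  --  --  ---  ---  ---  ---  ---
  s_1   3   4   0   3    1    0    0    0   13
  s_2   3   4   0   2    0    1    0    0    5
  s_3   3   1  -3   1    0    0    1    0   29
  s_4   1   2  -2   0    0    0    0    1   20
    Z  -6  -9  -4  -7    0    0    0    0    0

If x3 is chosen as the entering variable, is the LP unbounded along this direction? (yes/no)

Every constraint-row entry in column x3 is ≤ 0, so increasing x3 is unbounded.

yes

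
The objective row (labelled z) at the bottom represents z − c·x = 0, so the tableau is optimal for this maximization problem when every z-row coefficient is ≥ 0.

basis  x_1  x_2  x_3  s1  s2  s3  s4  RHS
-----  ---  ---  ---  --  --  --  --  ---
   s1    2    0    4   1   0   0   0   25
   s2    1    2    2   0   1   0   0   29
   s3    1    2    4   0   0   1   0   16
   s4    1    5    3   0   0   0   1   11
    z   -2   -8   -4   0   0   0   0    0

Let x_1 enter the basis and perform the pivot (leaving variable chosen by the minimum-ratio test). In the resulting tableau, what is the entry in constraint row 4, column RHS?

11

Ratio test on column x_1 — row 1: 25/2 = 25/2; row 2: 29/1 = 29; row 3: 16/1 = 16; row 4: 11/1 = 11. Minimum is 11 at row 4 (s4 leaves); pivot element 1.
Divide row 4 by 1; eliminate column x_1 from the other rows.
In the new row 4, the RHS entry is the old entry divided by the pivot: 11/1 = 11.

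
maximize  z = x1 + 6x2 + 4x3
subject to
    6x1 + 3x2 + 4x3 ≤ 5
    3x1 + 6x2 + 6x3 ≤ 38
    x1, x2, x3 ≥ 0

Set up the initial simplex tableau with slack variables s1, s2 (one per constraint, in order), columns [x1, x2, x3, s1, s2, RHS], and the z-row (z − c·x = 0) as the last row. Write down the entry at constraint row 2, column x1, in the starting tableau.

3

Constraint 2 has coefficient 3 on x1.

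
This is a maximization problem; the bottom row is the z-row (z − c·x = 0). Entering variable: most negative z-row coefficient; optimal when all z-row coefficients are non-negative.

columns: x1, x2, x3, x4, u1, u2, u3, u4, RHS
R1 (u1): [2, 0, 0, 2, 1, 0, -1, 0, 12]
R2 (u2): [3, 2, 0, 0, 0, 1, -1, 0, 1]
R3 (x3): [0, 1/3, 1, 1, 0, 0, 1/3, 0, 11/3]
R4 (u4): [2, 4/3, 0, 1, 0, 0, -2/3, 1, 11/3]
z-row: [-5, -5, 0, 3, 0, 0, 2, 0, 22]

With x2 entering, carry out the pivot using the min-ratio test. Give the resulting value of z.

Ratio test on column x2 — row 1: entry 0 ≤ 0; row 2: 1/2 = 1/2; row 3: (11/3)/(1/3) = 11; row 4: (11/3)/(4/3) = 11/4. Minimum is 1/2 at row 2 (u2 leaves); pivot element 2.
Pivot on row 2; the z-row RHS becomes 22 − (-5)·(1/2) = 49/2.

49/2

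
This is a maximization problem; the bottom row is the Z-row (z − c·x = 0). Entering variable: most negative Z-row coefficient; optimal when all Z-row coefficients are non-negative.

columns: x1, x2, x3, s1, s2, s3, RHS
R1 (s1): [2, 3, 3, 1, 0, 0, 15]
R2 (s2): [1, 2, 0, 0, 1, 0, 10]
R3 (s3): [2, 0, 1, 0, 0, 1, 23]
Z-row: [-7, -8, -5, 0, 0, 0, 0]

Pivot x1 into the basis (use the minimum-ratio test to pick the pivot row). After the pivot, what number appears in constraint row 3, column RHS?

Ratio test on column x1 — row 1: 15/2 = 15/2; row 2: 10/1 = 10; row 3: 23/2 = 23/2. Minimum is 15/2 at row 1 (s1 leaves); pivot element 2.
Divide row 1 by 2; eliminate column x1 from the other rows.
Row 3 update in column RHS: 23 − 2·(15/2) = 8.

8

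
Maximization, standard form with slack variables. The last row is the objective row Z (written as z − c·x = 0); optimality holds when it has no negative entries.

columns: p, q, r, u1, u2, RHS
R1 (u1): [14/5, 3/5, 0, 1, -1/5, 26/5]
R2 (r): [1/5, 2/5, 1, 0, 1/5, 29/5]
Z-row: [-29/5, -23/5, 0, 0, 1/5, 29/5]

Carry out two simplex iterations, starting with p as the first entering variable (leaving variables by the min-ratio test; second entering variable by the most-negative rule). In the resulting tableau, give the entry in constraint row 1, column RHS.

Ratio test on column p — row 1: (26/5)/(14/5) = 13/7; row 2: (29/5)/(1/5) = 29. Minimum is 13/7 at row 1 (u1 leaves); pivot element 14/5.
Divide row 1 by 14/5; eliminate column p from the other rows.
Second iteration: most negative Z-row entry is -47/14 in column q, so q enters.
Ratio test on column q — row 1: (13/7)/(3/14) = 26/3; row 2: (38/7)/(5/14) = 76/5. Minimum is 26/3 at row 1 (p leaves); pivot element 3/14.
Divide row 1 by 3/14; eliminate column q from the other rows.
After both pivots, the entry at constraint row 1, column RHS is 26/3.

26/3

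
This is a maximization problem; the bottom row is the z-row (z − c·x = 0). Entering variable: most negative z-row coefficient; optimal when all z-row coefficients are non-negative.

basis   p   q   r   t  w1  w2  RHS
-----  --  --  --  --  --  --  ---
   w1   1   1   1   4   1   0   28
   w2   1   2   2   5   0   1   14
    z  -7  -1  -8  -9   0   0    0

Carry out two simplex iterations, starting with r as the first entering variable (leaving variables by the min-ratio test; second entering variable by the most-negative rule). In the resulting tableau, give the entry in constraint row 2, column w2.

1

Ratio test on column r — row 1: 28/1 = 28; row 2: 14/2 = 7. Minimum is 7 at row 2 (w2 leaves); pivot element 2.
Divide row 2 by 2; eliminate column r from the other rows.
Second iteration: most negative z-row entry is -3 in column p, so p enters.
Ratio test on column p — row 1: 21/(1/2) = 42; row 2: 7/(1/2) = 14. Minimum is 14 at row 2 (r leaves); pivot element 1/2.
Divide row 2 by 1/2; eliminate column p from the other rows.
After both pivots, the entry at constraint row 2, column w2 is 1.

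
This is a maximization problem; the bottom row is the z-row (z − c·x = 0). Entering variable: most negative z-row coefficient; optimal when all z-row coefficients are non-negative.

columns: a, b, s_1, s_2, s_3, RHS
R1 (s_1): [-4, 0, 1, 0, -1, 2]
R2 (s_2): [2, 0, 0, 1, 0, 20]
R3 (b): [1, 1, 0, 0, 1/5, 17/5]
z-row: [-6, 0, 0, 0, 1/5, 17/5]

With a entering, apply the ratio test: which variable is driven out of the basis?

Column a entries and ratios — s_1: -4 ≤ 0, skip; s_2: 20/2 = 10; b: (17/5)/1 = 17/5.
Smallest ratio is 17/5 in the row of b, so b leaves.

b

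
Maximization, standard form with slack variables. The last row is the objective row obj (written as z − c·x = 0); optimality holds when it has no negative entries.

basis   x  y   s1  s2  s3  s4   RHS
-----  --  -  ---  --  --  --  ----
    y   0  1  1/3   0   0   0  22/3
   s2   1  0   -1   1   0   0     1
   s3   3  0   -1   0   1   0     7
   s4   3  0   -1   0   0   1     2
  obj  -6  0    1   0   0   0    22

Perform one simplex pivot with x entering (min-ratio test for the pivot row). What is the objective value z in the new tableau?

Ratio test on column x — row 1: entry 0 ≤ 0; row 2: 1/1 = 1; row 3: 7/3 = 7/3; row 4: 2/3 = 2/3. Minimum is 2/3 at row 4 (s4 leaves); pivot element 3.
Pivot on row 4; the obj-row RHS becomes 22 − (-6)·(2/3) = 26.

26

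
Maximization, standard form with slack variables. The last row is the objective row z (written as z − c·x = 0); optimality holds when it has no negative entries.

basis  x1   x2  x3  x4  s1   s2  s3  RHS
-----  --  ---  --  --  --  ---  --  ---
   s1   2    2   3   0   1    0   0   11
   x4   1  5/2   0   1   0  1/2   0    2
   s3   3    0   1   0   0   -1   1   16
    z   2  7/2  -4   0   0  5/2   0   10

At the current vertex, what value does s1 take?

s1 is basic (row 1); its value is the RHS of that row, 11.

11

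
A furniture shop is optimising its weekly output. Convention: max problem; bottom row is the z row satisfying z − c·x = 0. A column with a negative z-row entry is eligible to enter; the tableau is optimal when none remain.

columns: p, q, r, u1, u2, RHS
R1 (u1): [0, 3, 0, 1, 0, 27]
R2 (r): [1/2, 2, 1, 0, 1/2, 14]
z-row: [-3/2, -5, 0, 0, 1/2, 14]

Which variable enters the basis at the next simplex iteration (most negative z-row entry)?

q

Negative z-row entries: p: -3/2, q: -5.
The most negative is -5 in column q, so q enters.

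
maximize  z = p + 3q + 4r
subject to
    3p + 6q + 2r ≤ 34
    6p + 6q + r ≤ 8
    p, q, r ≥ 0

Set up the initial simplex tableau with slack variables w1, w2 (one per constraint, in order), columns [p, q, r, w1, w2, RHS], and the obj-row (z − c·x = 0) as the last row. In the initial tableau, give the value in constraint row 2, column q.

Constraint 2 has coefficient 6 on q.

6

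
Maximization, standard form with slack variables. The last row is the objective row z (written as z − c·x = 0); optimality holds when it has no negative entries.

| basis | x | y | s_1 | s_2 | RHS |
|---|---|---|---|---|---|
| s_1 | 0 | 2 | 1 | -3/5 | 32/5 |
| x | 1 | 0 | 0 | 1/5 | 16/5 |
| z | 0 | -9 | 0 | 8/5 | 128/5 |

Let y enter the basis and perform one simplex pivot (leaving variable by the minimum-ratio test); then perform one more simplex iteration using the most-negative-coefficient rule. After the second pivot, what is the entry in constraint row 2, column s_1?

0

Ratio test on column y — row 1: (32/5)/2 = 16/5; row 2: entry 0 ≤ 0. Minimum is 16/5 at row 1 (s_1 leaves); pivot element 2.
Divide row 1 by 2; eliminate column y from the other rows.
Second iteration: most negative z-row entry is -11/10 in column s_2, so s_2 enters.
Ratio test on column s_2 — row 1: entry -3/10 ≤ 0; row 2: (16/5)/(1/5) = 16. Minimum is 16 at row 2 (x leaves); pivot element 1/5.
Divide row 2 by 1/5; eliminate column s_2 from the other rows.
After both pivots, the entry at constraint row 2, column s_1 is 0.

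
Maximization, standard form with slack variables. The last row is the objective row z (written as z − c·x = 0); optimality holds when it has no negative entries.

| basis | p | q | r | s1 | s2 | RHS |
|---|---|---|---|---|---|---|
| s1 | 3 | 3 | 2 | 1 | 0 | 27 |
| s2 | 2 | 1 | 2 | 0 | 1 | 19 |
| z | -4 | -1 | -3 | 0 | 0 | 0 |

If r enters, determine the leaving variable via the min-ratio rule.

Column r entries and ratios — s1: 27/2 = 27/2; s2: 19/2 = 19/2.
Smallest ratio is 19/2 in the row of s2, so s2 leaves.

s2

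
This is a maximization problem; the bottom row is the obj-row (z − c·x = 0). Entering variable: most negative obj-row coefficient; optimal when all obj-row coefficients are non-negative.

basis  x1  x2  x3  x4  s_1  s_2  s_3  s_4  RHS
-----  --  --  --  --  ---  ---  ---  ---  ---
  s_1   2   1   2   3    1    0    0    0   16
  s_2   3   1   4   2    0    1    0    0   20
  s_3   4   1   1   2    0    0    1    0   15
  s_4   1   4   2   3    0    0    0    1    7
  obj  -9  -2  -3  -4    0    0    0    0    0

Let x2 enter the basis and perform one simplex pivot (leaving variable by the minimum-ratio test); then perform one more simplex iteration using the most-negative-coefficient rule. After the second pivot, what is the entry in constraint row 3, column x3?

Ratio test on column x2 — row 1: 16/1 = 16; row 2: 20/1 = 20; row 3: 15/1 = 15; row 4: 7/4 = 7/4. Minimum is 7/4 at row 4 (s_4 leaves); pivot element 4.
Divide row 4 by 4; eliminate column x2 from the other rows.
Second iteration: most negative obj-row entry is -17/2 in column x1, so x1 enters.
Ratio test on column x1 — row 1: (57/4)/(7/4) = 57/7; row 2: (73/4)/(11/4) = 73/11; row 3: (53/4)/(15/4) = 53/15; row 4: (7/4)/(1/4) = 7. Minimum is 53/15 at row 3 (s_3 leaves); pivot element 15/4.
Divide row 3 by 15/4; eliminate column x1 from the other rows.
After both pivots, the entry at constraint row 3, column x3 is 2/15.

2/15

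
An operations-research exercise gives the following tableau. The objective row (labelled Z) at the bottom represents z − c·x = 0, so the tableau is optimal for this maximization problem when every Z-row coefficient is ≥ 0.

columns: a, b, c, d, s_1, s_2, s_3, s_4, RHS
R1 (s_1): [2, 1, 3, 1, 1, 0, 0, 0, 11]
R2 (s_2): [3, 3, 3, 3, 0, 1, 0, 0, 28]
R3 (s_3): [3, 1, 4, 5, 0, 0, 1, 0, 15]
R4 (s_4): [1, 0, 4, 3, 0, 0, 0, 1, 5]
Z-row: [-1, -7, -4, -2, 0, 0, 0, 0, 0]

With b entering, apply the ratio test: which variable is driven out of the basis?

Column b entries and ratios — s_1: 11/1 = 11; s_2: 28/3 = 28/3; s_3: 15/1 = 15; s_4: 0 ≤ 0, skip.
Smallest ratio is 28/3 in the row of s_2, so s_2 leaves.

s_2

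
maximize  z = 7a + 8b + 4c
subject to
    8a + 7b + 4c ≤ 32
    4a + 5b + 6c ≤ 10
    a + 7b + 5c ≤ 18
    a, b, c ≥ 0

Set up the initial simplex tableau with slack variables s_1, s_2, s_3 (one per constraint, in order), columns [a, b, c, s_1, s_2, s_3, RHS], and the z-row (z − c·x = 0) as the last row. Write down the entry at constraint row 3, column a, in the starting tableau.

1

Constraint 3 has coefficient 1 on a.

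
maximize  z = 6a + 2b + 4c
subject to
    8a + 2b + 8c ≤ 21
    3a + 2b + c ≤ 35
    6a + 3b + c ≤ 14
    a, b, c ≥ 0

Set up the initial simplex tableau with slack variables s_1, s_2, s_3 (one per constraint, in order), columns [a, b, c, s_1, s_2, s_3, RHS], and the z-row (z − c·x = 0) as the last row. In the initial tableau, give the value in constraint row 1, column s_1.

1

Slack s_1 belongs to constraint 1; its column is the unit vector e_1, so the entry in row 1 is 1.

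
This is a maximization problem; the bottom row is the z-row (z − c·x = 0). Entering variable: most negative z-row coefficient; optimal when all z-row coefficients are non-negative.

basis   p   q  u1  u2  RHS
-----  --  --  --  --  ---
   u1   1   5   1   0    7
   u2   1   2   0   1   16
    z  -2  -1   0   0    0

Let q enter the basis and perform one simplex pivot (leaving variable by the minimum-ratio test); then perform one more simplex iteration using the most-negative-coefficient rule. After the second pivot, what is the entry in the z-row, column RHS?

Ratio test on column q — row 1: 7/5 = 7/5; row 2: 16/2 = 8. Minimum is 7/5 at row 1 (u1 leaves); pivot element 5.
Divide row 1 by 5; eliminate column q from the other rows.
Second iteration: most negative z-row entry is -9/5 in column p, so p enters.
Ratio test on column p — row 1: (7/5)/(1/5) = 7; row 2: (66/5)/(3/5) = 22. Minimum is 7 at row 1 (q leaves); pivot element 1/5.
Divide row 1 by 1/5; eliminate column p from the other rows.
After both pivots, the entry at the z-row, column RHS is 14.

14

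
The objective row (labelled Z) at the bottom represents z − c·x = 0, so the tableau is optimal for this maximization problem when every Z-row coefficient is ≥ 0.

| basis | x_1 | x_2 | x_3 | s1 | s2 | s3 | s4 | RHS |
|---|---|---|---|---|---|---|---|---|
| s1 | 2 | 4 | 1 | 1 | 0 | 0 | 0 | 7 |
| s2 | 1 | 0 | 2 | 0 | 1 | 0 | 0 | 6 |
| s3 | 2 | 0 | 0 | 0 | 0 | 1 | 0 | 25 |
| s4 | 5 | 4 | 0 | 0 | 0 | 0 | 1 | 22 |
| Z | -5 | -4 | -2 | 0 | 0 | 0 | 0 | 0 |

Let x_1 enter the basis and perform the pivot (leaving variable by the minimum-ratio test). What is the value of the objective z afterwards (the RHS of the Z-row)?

35/2

Ratio test on column x_1 — row 1: 7/2 = 7/2; row 2: 6/1 = 6; row 3: 25/2 = 25/2; row 4: 22/5 = 22/5. Minimum is 7/2 at row 1 (s1 leaves); pivot element 2.
Pivot on row 1; the Z-row RHS becomes 0 − (-5)·(7/2) = 35/2.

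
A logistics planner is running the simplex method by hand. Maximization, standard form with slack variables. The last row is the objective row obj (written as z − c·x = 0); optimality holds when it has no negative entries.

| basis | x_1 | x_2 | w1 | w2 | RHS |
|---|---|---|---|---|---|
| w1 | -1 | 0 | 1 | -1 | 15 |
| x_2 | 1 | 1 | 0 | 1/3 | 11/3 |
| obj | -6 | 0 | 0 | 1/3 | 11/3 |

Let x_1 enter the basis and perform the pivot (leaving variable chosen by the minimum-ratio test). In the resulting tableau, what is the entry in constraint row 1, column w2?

Ratio test on column x_1 — row 1: entry -1 ≤ 0; row 2: (11/3)/1 = 11/3. Minimum is 11/3 at row 2 (x_2 leaves); pivot element 1.
Divide row 2 by 1; eliminate column x_1 from the other rows.
Row 1 update in column w2: -1 − (-1)·(1/3) = -2/3.

-2/3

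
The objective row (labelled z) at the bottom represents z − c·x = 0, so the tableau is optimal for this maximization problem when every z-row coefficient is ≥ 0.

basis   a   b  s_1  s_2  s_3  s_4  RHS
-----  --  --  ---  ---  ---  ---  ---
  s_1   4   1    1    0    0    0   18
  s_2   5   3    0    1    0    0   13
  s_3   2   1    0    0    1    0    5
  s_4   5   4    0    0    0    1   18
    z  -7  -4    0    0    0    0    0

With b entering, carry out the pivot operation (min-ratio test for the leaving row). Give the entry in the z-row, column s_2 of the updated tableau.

Ratio test on column b — row 1: 18/1 = 18; row 2: 13/3 = 13/3; row 3: 5/1 = 5; row 4: 18/4 = 9/2. Minimum is 13/3 at row 2 (s_2 leaves); pivot element 3.
Divide row 2 by 3; eliminate column b from the other rows.
z-row update in column s_2: 0 − (-4)·(1/3) = 4/3.

4/3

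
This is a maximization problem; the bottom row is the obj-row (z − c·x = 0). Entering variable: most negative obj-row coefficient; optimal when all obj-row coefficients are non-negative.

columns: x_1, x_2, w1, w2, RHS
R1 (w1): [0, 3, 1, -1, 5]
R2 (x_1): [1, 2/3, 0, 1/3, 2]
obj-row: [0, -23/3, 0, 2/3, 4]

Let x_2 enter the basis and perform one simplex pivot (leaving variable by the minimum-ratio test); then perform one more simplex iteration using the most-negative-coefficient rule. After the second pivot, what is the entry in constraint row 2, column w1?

-2/5

Ratio test on column x_2 — row 1: 5/3 = 5/3; row 2: 2/(2/3) = 3. Minimum is 5/3 at row 1 (w1 leaves); pivot element 3.
Divide row 1 by 3; eliminate column x_2 from the other rows.
Second iteration: most negative obj-row entry is -17/9 in column w2, so w2 enters.
Ratio test on column w2 — row 1: entry -1/3 ≤ 0; row 2: (8/9)/(5/9) = 8/5. Minimum is 8/5 at row 2 (x_1 leaves); pivot element 5/9.
Divide row 2 by 5/9; eliminate column w2 from the other rows.
After both pivots, the entry at constraint row 2, column w1 is -2/5.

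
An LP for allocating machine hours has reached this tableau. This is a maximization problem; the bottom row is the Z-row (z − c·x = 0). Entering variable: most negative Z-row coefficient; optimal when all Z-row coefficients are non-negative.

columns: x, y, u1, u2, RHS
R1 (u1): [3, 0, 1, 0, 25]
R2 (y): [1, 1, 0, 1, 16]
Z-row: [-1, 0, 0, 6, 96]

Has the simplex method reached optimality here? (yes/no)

no

The Z-row has a negative entry -1 in column x, so it is not optimal.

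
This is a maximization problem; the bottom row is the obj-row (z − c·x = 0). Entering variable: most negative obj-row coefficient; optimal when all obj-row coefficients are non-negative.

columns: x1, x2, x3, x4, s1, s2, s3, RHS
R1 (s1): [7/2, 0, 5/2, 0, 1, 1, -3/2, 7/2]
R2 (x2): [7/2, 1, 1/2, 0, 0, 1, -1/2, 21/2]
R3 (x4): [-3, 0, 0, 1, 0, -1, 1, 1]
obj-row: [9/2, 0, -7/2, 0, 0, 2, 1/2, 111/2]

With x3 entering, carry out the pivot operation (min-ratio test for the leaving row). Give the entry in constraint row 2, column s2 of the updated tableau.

4/5

Ratio test on column x3 — row 1: (7/2)/(5/2) = 7/5; row 2: (21/2)/(1/2) = 21; row 3: entry 0 ≤ 0. Minimum is 7/5 at row 1 (s1 leaves); pivot element 5/2.
Divide row 1 by 5/2; eliminate column x3 from the other rows.
Row 2 update in column s2: 1 − (1/2)·(2/5) = 4/5.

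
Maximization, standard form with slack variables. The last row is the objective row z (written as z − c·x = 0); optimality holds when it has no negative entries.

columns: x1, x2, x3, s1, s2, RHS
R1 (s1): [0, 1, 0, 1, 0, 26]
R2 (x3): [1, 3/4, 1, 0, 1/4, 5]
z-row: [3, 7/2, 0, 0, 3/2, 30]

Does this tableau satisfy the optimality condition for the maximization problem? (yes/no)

yes

Every z-row coefficient is ≥ 0, so the tableau is optimal.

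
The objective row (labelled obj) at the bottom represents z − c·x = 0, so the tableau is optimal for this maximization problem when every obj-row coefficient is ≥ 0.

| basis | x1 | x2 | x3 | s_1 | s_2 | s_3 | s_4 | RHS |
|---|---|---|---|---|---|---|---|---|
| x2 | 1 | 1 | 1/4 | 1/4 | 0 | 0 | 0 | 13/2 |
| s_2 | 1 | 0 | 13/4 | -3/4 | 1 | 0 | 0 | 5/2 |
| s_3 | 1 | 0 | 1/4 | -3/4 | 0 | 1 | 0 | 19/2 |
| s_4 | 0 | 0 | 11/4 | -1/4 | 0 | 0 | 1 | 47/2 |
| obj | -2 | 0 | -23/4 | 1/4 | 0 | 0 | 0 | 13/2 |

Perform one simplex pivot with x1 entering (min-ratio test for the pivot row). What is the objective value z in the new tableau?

Ratio test on column x1 — row 1: (13/2)/1 = 13/2; row 2: (5/2)/1 = 5/2; row 3: (19/2)/1 = 19/2; row 4: entry 0 ≤ 0. Minimum is 5/2 at row 2 (s_2 leaves); pivot element 1.
Pivot on row 2; the obj-row RHS becomes 13/2 − (-2)·(5/2) = 23/2.

23/2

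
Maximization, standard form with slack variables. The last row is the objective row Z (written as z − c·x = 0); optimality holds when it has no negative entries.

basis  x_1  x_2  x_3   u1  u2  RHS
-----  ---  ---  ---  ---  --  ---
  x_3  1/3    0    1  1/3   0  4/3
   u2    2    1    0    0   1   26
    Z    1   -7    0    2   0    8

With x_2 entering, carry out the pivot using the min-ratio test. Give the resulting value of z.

190

Ratio test on column x_2 — row 1: entry 0 ≤ 0; row 2: 26/1 = 26. Minimum is 26 at row 2 (u2 leaves); pivot element 1.
Pivot on row 2; the Z-row RHS becomes 8 − (-7)·26 = 190.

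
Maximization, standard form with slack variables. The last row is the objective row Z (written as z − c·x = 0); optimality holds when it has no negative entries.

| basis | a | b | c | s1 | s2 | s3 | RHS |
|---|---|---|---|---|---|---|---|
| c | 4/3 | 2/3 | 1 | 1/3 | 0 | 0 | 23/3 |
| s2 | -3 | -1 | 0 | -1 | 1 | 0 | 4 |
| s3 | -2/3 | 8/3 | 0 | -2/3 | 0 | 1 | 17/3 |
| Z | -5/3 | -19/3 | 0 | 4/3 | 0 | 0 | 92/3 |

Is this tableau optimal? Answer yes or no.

The Z-row has a negative entry -19/3 in column b, so it is not optimal.

no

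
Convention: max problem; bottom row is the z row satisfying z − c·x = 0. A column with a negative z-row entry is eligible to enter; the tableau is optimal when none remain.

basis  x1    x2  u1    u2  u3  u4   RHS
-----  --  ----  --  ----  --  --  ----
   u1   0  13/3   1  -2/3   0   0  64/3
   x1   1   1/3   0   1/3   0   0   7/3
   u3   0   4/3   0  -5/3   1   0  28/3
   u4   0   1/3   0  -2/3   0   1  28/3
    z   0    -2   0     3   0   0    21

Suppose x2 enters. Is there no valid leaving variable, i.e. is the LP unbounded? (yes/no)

Column x2 has positive entries in row(s) 1, 2, 3, 4, so the ratio test bounds it — not unbounded.

no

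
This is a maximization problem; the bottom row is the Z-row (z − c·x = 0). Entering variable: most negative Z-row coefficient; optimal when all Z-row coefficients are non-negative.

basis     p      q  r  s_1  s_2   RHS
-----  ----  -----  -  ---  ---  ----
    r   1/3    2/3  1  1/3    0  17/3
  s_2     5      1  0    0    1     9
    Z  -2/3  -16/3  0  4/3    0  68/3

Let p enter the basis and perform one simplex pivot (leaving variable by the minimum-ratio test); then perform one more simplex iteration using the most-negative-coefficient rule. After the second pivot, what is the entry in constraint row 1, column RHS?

76/9

Ratio test on column p — row 1: (17/3)/(1/3) = 17; row 2: 9/5 = 9/5. Minimum is 9/5 at row 2 (s_2 leaves); pivot element 5.
Divide row 2 by 5; eliminate column p from the other rows.
Second iteration: most negative Z-row entry is -26/5 in column q, so q enters.
Ratio test on column q — row 1: (76/15)/(3/5) = 76/9; row 2: (9/5)/(1/5) = 9. Minimum is 76/9 at row 1 (r leaves); pivot element 3/5.
Divide row 1 by 3/5; eliminate column q from the other rows.
After both pivots, the entry at constraint row 1, column RHS is 76/9.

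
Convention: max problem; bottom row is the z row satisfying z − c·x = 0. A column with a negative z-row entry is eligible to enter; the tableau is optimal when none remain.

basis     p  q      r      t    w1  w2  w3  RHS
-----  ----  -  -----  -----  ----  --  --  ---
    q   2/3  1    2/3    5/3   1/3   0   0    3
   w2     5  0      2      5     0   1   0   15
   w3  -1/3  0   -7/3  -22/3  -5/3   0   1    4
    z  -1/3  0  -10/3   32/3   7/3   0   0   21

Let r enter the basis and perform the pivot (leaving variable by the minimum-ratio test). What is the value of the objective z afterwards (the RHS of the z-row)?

36

Ratio test on column r — row 1: 3/(2/3) = 9/2; row 2: 15/2 = 15/2; row 3: entry -7/3 ≤ 0. Minimum is 9/2 at row 1 (q leaves); pivot element 2/3.
Pivot on row 1; the z-row RHS becomes 21 − (-10/3)·(9/2) = 36.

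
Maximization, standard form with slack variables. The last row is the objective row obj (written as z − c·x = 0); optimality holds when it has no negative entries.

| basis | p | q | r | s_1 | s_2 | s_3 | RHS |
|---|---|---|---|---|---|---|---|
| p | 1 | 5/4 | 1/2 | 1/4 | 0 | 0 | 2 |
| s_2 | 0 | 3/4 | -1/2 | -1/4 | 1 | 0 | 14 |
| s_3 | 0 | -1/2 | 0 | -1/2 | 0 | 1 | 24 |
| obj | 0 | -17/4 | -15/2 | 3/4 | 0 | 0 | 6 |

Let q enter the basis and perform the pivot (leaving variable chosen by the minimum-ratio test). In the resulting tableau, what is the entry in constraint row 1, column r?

2/5

Ratio test on column q — row 1: 2/(5/4) = 8/5; row 2: 14/(3/4) = 56/3; row 3: entry -1/2 ≤ 0. Minimum is 8/5 at row 1 (p leaves); pivot element 5/4.
Divide row 1 by 5/4; eliminate column q from the other rows.
In the new row 1, the r entry is the old entry divided by the pivot: (1/2)/(5/4) = 2/5.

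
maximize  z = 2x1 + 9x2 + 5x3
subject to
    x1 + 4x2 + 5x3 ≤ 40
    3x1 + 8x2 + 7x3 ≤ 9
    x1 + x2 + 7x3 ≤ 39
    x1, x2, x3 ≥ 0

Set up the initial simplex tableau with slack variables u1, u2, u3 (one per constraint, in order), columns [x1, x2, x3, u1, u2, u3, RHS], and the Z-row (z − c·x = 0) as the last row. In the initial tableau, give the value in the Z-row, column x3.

-5

The Z-row carries the negated objective coefficients: the x3 entry is -5.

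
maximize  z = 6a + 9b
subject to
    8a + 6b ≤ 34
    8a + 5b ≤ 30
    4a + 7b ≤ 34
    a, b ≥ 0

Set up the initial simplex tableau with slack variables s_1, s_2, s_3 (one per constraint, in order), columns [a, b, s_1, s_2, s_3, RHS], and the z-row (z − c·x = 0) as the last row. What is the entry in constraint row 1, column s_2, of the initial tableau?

0

Slack s_2 belongs to constraint 2; its column is the unit vector e_2, so the entry in row 1 is 0.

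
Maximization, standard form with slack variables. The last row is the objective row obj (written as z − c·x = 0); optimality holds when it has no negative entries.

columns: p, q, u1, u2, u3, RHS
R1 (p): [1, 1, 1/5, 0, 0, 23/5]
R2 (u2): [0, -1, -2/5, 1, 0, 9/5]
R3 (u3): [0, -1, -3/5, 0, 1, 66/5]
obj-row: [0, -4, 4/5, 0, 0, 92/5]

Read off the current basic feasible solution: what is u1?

0

u1 is not in the basis, so in the current basic feasible solution u1 = 0.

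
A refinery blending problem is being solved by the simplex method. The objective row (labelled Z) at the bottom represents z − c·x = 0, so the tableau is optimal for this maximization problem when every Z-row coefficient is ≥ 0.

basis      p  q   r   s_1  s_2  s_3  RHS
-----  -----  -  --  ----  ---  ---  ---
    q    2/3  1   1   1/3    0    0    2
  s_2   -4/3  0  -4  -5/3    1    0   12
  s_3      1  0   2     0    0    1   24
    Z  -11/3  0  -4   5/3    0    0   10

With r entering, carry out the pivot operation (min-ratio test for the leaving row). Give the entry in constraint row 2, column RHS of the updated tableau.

20

Ratio test on column r — row 1: 2/1 = 2; row 2: entry -4 ≤ 0; row 3: 24/2 = 12. Minimum is 2 at row 1 (q leaves); pivot element 1.
Divide row 1 by 1; eliminate column r from the other rows.
Row 2 update in column RHS: 12 − (-4)·2 = 20.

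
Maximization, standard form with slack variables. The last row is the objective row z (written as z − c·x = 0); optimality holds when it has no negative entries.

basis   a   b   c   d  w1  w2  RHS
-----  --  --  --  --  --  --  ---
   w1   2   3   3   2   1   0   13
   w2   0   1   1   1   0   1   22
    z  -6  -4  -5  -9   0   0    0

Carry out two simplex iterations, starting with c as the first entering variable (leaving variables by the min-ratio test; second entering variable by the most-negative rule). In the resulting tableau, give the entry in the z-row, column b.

Ratio test on column c — row 1: 13/3 = 13/3; row 2: 22/1 = 22. Minimum is 13/3 at row 1 (w1 leaves); pivot element 3.
Divide row 1 by 3; eliminate column c from the other rows.
Second iteration: most negative z-row entry is -17/3 in column d, so d enters.
Ratio test on column d — row 1: (13/3)/(2/3) = 13/2; row 2: (53/3)/(1/3) = 53. Minimum is 13/2 at row 1 (c leaves); pivot element 2/3.
Divide row 1 by 2/3; eliminate column d from the other rows.
After both pivots, the entry at the z-row, column b is 19/2.

19/2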